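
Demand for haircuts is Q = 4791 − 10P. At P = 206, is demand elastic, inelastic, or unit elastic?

inelastic

Q = 2731, dQ/dP = -10.
ε = (dQ/dP)(P/Q) ≈ -0.754.
|ε| = 0.75 < 1.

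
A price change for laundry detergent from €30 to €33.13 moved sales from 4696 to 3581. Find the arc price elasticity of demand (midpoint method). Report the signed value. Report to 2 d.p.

ΔQ = 3581 − 4696 = -1115; ΔP = 33.13 − 30 = 3.13.
Midpoints: P̄ = 31.57, Q̄ = 4138.5.
ε = (ΔQ/ΔP)(P̄/Q̄) = (-1115/3.13)(31.57/4138.5).

-2.72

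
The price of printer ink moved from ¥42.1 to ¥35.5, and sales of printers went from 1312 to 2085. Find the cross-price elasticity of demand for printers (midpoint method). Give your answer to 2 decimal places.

-2.68

ΔQ_x = 2085 − 1312 = 773; ΔP_y = 35.5 − 42.1 = -6.6.
Midpoints: P̄_y = 38.80, Q̄_x = 1698.5.
ε_xy = (ΔQ_x/ΔP_y)(P̄_y/Q̄_x) = (773/-6.6)(38.80/1698.5).
ε_xy < 0, so the goods are complements.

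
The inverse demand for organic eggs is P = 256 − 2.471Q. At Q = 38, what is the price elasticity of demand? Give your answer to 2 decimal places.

-1.73

At Q = 38, P = 256 − 2.471(38) = 162.10.
dP/dQ = −2.471, so dQ/dP = 1/(−2.471) = -0.405.
ε = (dQ/dP)(P/Q) = (-0.405)(162.10/38).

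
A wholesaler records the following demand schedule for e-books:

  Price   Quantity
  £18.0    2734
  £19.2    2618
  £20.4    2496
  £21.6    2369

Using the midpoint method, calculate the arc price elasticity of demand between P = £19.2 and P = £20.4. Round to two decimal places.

-0.79

At P = 19.2, Q = 2618; at P = 20.4, Q = 2496.
ΔQ = -122, ΔP = 1.2. Midpoints: P̄ = 19.80, Q̄ = 2557.0.
ε = (ΔQ/ΔP)(P̄/Q̄) = (-122/1.2)(19.80/2557.0).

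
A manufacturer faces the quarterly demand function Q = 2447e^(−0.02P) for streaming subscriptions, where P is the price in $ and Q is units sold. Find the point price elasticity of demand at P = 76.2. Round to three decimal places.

At P = 76.2, Q = 533.052.
dQ/dP = −0.02·2447e^(−0.02P) = −0.02Q = -10.661.
ε = (dQ/dP)(P/Q) = (-10.661)(76.2/533.052).

-1.524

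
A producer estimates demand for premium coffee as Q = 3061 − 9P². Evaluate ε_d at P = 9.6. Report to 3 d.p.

-0.743

At P = 9.6, Q = 2231.560.
dQ/dP = −18P = -172.800.
ε = (dQ/dP)(P/Q) = (-172.800)(9.6/2231.560).
|ε| < 1, so demand is inelastic at this price.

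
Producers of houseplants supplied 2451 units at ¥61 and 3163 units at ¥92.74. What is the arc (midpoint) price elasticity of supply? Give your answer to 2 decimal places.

ΔQ = 3163 − 2451 = 712; ΔP = 92.74 − 61 = 31.74.
Midpoints: P̄ = 76.87, Q̄ = 2807.0.
ε_s = (ΔQ/ΔP)(P̄/Q̄) = (712/31.74)(76.87/2807.0).

0.61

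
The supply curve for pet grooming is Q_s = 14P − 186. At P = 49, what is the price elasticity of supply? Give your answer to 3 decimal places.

1.372

At P = 49, Q_s = 500.
dQ_s/dP = 14.
ε_s = (dQ_s/dP)(P/Q_s) = (14)(49/500).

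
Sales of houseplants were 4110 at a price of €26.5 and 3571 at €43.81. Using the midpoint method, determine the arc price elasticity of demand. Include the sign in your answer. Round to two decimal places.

-0.29

ΔQ = 3571 − 4110 = -539; ΔP = 43.81 − 26.5 = 17.31.
Midpoints: P̄ = 35.16, Q̄ = 3840.5.
ε = (ΔQ/ΔP)(P̄/Q̄) = (-539/17.31)(35.16/3840.5).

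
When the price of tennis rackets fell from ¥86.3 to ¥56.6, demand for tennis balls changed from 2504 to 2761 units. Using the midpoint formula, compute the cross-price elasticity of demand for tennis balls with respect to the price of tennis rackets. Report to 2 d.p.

ΔQ_x = 2761 − 2504 = 257; ΔP_y = 56.6 − 86.3 = -29.7.
Midpoints: P̄_y = 71.45, Q̄_x = 2632.5.
ε_xy = (ΔQ_x/ΔP_y)(P̄_y/Q̄_x) = (257/-29.7)(71.45/2632.5).
ε_xy < 0, so the goods are complements.

-0.23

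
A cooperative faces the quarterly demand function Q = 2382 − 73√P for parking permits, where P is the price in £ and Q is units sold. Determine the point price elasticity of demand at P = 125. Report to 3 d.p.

-0.261

At P = 125, Q = 1565.835.
dQ/dP = −73/(2√P) = -3.265.
ε = (dQ/dP)(P/Q) = (-3.265)(125/1565.835).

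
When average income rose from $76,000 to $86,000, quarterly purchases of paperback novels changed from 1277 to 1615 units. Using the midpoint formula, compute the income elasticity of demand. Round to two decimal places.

1.89

ΔQ = 338, ΔI = 10000. Midpoints: Ī = 81,000, Q̄ = 1446.0.
ε_I = (ΔQ/ΔI)(Ī/Q̄) = (338/10000)(81000/1446.0).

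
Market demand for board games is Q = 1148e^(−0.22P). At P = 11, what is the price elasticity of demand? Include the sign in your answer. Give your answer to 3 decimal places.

-2.420

At P = 11, Q = 102.082.
dQ/dP = −0.22·1148e^(−0.22P) = −0.22Q = -22.458.
ε = (dQ/dP)(P/Q) = (-22.458)(11/102.082).
|ε| > 1, so demand is elastic at this price.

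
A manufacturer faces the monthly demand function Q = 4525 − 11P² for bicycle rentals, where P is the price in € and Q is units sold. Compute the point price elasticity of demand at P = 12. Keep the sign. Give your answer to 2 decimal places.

At P = 12, Q = 2941.
dQ/dP = −22P = -264.
ε = (dQ/dP)(P/Q) = (-264)(12/2941).
|ε| > 1, so demand is elastic at this price.

-1.08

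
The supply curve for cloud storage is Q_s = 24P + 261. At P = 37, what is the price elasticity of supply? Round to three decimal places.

At P = 37, Q_s = 1149.
dQ_s/dP = 24.
ε_s = (dQ_s/dP)(P/Q_s) = (24)(37/1149).

0.773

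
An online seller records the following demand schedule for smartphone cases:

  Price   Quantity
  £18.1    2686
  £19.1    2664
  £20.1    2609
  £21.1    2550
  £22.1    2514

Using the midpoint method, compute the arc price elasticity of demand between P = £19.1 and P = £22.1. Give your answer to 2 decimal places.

At P = 19.1, Q = 2664; at P = 22.1, Q = 2514.
ΔQ = -150, ΔP = 3.0. Midpoints: P̄ = 20.60, Q̄ = 2589.0.
ε = (ΔQ/ΔP)(P̄/Q̄) = (-150/3.0)(20.60/2589.0).

-0.40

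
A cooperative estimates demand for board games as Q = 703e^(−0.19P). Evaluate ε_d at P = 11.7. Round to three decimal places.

-2.223

At P = 11.7, Q = 76.123.
dQ/dP = −0.19·703e^(−0.19P) = −0.19Q = -14.463.
ε = (dQ/dP)(P/Q) = (-14.463)(11.7/76.123).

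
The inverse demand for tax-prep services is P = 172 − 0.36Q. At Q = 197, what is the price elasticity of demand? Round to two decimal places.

At Q = 197, P = 172 − 0.36(197) = 101.08.
dP/dQ = −0.36, so dQ/dP = 1/(−0.36) = -2.778.
ε = (dQ/dP)(P/Q) = (-2.778)(101.08/197).

-1.43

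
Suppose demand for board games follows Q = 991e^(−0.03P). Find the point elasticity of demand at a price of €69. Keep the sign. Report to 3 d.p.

-2.070

At P = 69, Q = 125.050.
dQ/dP = −0.03·991e^(−0.03P) = −0.03Q = -3.752.
ε = (dQ/dP)(P/Q) = (-3.752)(69/125.050).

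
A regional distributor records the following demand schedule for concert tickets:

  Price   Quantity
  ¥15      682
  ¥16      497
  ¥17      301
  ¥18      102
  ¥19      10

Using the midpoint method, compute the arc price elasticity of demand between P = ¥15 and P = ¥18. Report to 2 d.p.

-8.14

At P = 15, Q = 682; at P = 18, Q = 102.
ΔQ = -580, ΔP = 3. Midpoints: P̄ = 16.50, Q̄ = 392.0.
ε = (ΔQ/ΔP)(P̄/Q̄) = (-580/3)(16.50/392.0).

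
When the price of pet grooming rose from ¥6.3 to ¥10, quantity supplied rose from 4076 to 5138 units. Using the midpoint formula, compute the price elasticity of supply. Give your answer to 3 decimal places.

0.508

ΔQ = 5138 − 4076 = 1062; ΔP = 10 − 6.3 = 3.7.
Midpoints: P̄ = 8.15, Q̄ = 4607.0.
ε_s = (ΔQ/ΔP)(P̄/Q̄) = (1062/3.7)(8.15/4607.0).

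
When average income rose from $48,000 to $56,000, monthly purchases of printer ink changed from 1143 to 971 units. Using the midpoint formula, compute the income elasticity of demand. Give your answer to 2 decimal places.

-1.06

ΔQ = -172, ΔI = 8000. Midpoints: Ī = 52,000, Q̄ = 1057.0.
ε_I = (ΔQ/ΔI)(Ī/Q̄) = (-172/8000)(52000/1057.0).
ε_I < 0, so the good is inferior.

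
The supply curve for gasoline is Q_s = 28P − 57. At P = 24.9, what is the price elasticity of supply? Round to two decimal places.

At P = 24.9, Q_s = 640.20.
dQ_s/dP = 28.
ε_s = (dQ_s/dP)(P/Q_s) = (28)(24.9/640.20).

1.09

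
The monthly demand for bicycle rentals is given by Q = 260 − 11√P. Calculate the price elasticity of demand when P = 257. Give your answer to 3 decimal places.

At P = 257, Q = 83.657.
dQ/dP = −11/(2√P) = -0.343.
ε = (dQ/dP)(P/Q) = (-0.343)(257/83.657).

-1.054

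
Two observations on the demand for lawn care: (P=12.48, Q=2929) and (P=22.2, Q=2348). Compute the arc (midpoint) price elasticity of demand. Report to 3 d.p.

ΔQ = 2348 − 2929 = -581; ΔP = 22.2 − 12.48 = 9.72.
Midpoints: P̄ = 17.34, Q̄ = 2638.5.
ε = (ΔQ/ΔP)(P̄/Q̄) = (-581/9.72)(17.34/2638.5).

-0.393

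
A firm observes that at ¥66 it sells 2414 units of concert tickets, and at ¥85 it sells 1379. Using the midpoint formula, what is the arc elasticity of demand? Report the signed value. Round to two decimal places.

ΔQ = 1379 − 2414 = -1035; ΔP = 85 − 66 = 19.
Midpoints: P̄ = 75.50, Q̄ = 1896.5.
ε = (ΔQ/ΔP)(P̄/Q̄) = (-1035/19)(75.50/1896.5).

-2.17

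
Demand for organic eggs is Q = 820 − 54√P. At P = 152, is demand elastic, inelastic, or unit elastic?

Q = 154.243, dQ/dP = -2.190.
ε = (dQ/dP)(P/Q) ≈ -2.158.
|ε| = 2.16 > 1.

elastic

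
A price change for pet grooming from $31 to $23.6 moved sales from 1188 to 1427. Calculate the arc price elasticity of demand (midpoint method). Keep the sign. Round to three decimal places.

ΔQ = 1427 − 1188 = 239; ΔP = 23.6 − 31 = -7.4.
Midpoints: P̄ = 27.30, Q̄ = 1307.5.
ε = (ΔQ/ΔP)(P̄/Q̄) = (239/-7.4)(27.30/1307.5).

-0.674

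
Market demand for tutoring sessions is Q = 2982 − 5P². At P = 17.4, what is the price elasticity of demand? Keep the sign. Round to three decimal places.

-2.062

At P = 17.4, Q = 1468.200.
dQ/dP = −10P = -174.
ε = (dQ/dP)(P/Q) = (-174)(17.4/1468.200).
|ε| > 1, so demand is elastic at this price.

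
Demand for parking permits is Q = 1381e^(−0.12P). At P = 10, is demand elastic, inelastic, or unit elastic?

Q = 415.949, dQ/dP = -49.914.
ε = (dQ/dP)(P/Q) ≈ -1.200.
|ε| = 1.20 > 1.

elastic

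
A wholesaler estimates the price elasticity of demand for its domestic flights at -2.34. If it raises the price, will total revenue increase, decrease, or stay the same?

|ε| = 2.34 > 1, so demand is elastic. A price rise therefore reduces total revenue.

decrease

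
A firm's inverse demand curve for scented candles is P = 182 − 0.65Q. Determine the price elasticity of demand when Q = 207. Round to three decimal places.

At Q = 207, P = 182 − 0.65(207) = 47.45.
dP/dQ = −0.65, so dQ/dP = 1/(−0.65) = -1.538.
ε = (dQ/dP)(P/Q) = (-1.538)(47.45/207).

-0.353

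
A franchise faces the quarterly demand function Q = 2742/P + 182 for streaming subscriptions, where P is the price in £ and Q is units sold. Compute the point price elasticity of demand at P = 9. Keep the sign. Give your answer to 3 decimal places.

At P = 9, Q = 486.667.
dQ/dP = −2742/P² = -33.852.
ε = (dQ/dP)(P/Q) = (-33.852)(9/486.667).

-0.626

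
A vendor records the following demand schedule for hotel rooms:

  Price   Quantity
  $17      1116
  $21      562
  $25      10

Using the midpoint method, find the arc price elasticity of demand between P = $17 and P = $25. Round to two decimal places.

At P = 17, Q = 1116; at P = 25, Q = 10.
ΔQ = -1106, ΔP = 8. Midpoints: P̄ = 21.00, Q̄ = 563.0.
ε = (ΔQ/ΔP)(P̄/Q̄) = (-1106/8)(21.00/563.0).

-5.16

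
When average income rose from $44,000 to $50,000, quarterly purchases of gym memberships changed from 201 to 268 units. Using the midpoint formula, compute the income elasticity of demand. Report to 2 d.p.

ΔQ = 67, ΔI = 6000. Midpoints: Ī = 47,000, Q̄ = 234.5.
ε_I = (ΔQ/ΔI)(Ī/Q̄) = (67/6000)(47000/234.5).

2.24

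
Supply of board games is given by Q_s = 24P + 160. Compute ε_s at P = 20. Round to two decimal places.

At P = 20, Q_s = 640.
dQ_s/dP = 24.
ε_s = (dQ_s/dP)(P/Q_s) = (24)(20/640).

0.75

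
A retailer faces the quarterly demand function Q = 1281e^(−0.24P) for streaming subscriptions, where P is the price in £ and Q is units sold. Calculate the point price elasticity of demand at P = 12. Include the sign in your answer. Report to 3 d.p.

At P = 12, Q = 71.909.
dQ/dP = −0.24·1281e^(−0.24P) = −0.24Q = -17.258.
ε = (dQ/dP)(P/Q) = (-17.258)(12/71.909).
|ε| > 1, so demand is elastic at this price.

-2.880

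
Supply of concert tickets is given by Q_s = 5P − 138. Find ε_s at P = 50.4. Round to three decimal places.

2.211

At P = 50.4, Q_s = 114.
dQ_s/dP = 5.
ε_s = (dQ_s/dP)(P/Q_s) = (5)(50.4/114).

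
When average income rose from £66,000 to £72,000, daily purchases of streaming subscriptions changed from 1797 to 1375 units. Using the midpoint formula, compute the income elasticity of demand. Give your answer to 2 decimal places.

-3.06

ΔQ = -422, ΔI = 6000. Midpoints: Ī = 69,000, Q̄ = 1586.0.
ε_I = (ΔQ/ΔI)(Ī/Q̄) = (-422/6000)(69000/1586.0).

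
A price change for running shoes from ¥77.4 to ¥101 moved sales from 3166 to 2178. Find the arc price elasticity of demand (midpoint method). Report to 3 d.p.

ΔQ = 2178 − 3166 = -988; ΔP = 101 − 77.4 = 23.6.
Midpoints: P̄ = 89.20, Q̄ = 2672.0.
ε = (ΔQ/ΔP)(P̄/Q̄) = (-988/23.6)(89.20/2672.0).

-1.398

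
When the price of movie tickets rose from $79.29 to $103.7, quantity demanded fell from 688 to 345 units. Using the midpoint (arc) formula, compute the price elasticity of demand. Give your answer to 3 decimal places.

-2.489

ΔQ = 345 − 688 = -343; ΔP = 103.7 − 79.29 = 24.41.
Midpoints: P̄ = 91.50, Q̄ = 516.5.
ε = (ΔQ/ΔP)(P̄/Q̄) = (-343/24.41)(91.50/516.5).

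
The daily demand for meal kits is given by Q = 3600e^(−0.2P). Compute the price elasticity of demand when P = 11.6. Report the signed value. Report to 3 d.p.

At P = 11.6, Q = 353.785.
dQ/dP = −0.2·3600e^(−0.2P) = −0.2Q = -70.757.
ε = (dQ/dP)(P/Q) = (-70.757)(11.6/353.785).
|ε| > 1, so demand is elastic at this price.

-2.320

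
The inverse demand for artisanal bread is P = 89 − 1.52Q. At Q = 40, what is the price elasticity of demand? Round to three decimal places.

At Q = 40, P = 89 − 1.52(40) = 28.20.
dP/dQ = −1.52, so dQ/dP = 1/(−1.52) = -0.658.
ε = (dQ/dP)(P/Q) = (-0.658)(28.20/40).

-0.464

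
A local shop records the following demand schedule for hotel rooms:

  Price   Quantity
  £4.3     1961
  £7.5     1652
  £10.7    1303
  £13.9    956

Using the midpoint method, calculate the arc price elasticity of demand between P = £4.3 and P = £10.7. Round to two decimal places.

-0.47

At P = 4.3, Q = 1961; at P = 10.7, Q = 1303.
ΔQ = -658, ΔP = 6.4. Midpoints: P̄ = 7.50, Q̄ = 1632.0.
ε = (ΔQ/ΔP)(P̄/Q̄) = (-658/6.4)(7.50/1632.0).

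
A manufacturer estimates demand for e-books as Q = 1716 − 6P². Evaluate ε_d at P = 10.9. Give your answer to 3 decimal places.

-1.421

At P = 10.9, Q = 1003.140.
dQ/dP = −12P = -130.800.
ε = (dQ/dP)(P/Q) = (-130.800)(10.9/1003.140).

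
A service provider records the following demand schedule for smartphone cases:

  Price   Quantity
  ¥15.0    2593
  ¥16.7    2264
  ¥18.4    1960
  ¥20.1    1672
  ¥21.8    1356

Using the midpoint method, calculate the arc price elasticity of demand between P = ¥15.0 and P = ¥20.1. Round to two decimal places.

-1.49

At P = 15.0, Q = 2593; at P = 20.1, Q = 1672.
ΔQ = -921, ΔP = 5.1. Midpoints: P̄ = 17.55, Q̄ = 2132.5.
ε = (ΔQ/ΔP)(P̄/Q̄) = (-921/5.1)(17.55/2132.5).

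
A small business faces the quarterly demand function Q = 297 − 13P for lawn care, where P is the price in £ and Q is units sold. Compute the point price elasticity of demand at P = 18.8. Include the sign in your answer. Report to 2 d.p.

-4.65

At P = 18.8, Q = 52.600.
dQ/dP = −13.
ε = (dQ/dP)(P/Q) = (-13)(18.8/52.600).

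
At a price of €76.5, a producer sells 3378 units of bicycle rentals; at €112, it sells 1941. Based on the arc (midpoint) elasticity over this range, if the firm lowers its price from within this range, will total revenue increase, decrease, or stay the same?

Arc ε = (-1437/35.5)(94.25/2659.5) ≈ -1.435.
|ε| = 1.43 > 1, so demand is elastic. A price cut therefore raises total revenue.

increase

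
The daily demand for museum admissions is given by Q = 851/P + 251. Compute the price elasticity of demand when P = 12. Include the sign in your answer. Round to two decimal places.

-0.22

At P = 12, Q = 321.917.
dQ/dP = −851/P² = -5.910.
ε = (dQ/dP)(P/Q) = (-5.910)(12/321.917).
|ε| < 1, so demand is inelastic at this price.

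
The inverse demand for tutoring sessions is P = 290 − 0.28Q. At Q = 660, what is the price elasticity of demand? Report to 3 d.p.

At Q = 660, P = 290 − 0.28(660) = 105.20.
dP/dQ = −0.28, so dQ/dP = 1/(−0.28) = -3.571.
ε = (dQ/dP)(P/Q) = (-3.571)(105.20/660).

-0.569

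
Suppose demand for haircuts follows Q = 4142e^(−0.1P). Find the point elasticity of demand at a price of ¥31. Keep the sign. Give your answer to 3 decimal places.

At P = 31, Q = 186.594.
dQ/dP = −0.1·4142e^(−0.1P) = −0.1Q = -18.659.
ε = (dQ/dP)(P/Q) = (-18.659)(31/186.594).

-3.100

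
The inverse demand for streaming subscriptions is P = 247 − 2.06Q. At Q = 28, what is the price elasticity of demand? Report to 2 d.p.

At Q = 28, P = 247 − 2.06(28) = 189.32.
dP/dQ = −2.06, so dQ/dP = 1/(−2.06) = -0.485.
ε = (dQ/dP)(P/Q) = (-0.485)(189.32/28).

-3.28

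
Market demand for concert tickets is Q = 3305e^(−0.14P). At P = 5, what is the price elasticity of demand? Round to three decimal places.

At P = 5, Q = 1641.214.
dQ/dP = −0.14·3305e^(−0.14P) = −0.14Q = -229.770.
ε = (dQ/dP)(P/Q) = (-229.770)(5/1641.214).

-0.700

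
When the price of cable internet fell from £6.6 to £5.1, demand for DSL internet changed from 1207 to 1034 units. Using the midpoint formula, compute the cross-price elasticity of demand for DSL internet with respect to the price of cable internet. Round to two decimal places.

ΔQ_x = 1034 − 1207 = -173; ΔP_y = 5.1 − 6.6 = -1.5.
Midpoints: P̄_y = 5.85, Q̄_x = 1120.5.
ε_xy = (ΔQ_x/ΔP_y)(P̄_y/Q̄_x) = (-173/-1.5)(5.85/1120.5).

0.60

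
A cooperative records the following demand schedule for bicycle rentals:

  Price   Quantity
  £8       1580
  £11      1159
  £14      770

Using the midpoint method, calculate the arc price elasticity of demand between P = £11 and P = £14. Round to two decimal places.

-1.68

At P = 11, Q = 1159; at P = 14, Q = 770.
ΔQ = -389, ΔP = 3. Midpoints: P̄ = 12.50, Q̄ = 964.5.
ε = (ΔQ/ΔP)(P̄/Q̄) = (-389/3)(12.50/964.5).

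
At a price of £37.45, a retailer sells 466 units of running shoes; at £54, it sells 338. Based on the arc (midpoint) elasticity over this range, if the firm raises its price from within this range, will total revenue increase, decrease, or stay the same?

increase

Arc ε = (-128/16.55)(45.73/402.0) ≈ -0.880.
|ε| = 0.88 < 1, so demand is inelastic. A price rise therefore raises total revenue.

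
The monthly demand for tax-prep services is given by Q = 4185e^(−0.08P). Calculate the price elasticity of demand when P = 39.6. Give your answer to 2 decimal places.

-3.17

At P = 39.6, Q = 176.137.
dQ/dP = −0.08·4185e^(−0.08P) = −0.08Q = -14.091.
ε = (dQ/dP)(P/Q) = (-14.091)(39.6/176.137).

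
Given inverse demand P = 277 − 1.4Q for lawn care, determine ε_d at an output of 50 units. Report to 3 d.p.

-2.957

At Q = 50, P = 277 − 1.4(50) = 207.00.
dP/dQ = −1.4, so dQ/dP = 1/(−1.4) = -0.714.
ε = (dQ/dP)(P/Q) = (-0.714)(207.00/50).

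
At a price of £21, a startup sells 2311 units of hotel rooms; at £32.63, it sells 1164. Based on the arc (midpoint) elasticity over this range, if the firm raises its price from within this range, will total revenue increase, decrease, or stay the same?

Arc ε = (-1147/11.63)(26.82/1737.5) ≈ -1.522.
|ε| = 1.52 > 1, so demand is elastic. A price rise therefore reduces total revenue.

decrease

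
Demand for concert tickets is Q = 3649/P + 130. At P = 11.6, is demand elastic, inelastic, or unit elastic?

inelastic

Q = 444.569, dQ/dP = -27.118.
ε = (dQ/dP)(P/Q) ≈ -0.708.
|ε| = 0.71 < 1.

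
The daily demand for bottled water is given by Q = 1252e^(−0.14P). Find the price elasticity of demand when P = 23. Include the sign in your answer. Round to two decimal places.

At P = 23, Q = 50.024.
dQ/dP = −0.14·1252e^(−0.14P) = −0.14Q = -7.003.
ε = (dQ/dP)(P/Q) = (-7.003)(23/50.024).

-3.22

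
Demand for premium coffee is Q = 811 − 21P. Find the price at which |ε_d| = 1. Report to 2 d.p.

19.31

For linear demand Q = a − bP, ε = −bP/(a − bP). |ε| = 1 when bP = a − bP, i.e. P = a/(2b).
P = 811/(2·21) = 811/42 = 19.3095.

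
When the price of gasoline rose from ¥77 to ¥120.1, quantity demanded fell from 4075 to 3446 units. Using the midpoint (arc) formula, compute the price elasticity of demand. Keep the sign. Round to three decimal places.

ΔQ = 3446 − 4075 = -629; ΔP = 120.1 − 77 = 43.1.
Midpoints: P̄ = 98.55, Q̄ = 3760.5.
ε = (ΔQ/ΔP)(P̄/Q̄) = (-629/43.1)(98.55/3760.5).

-0.382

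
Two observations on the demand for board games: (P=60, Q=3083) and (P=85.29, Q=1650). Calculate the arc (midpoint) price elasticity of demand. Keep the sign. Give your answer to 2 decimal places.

ΔQ = 1650 − 3083 = -1433; ΔP = 85.29 − 60 = 25.29.
Midpoints: P̄ = 72.65, Q̄ = 2366.5.
ε = (ΔQ/ΔP)(P̄/Q̄) = (-1433/25.29)(72.65/2366.5).

-1.74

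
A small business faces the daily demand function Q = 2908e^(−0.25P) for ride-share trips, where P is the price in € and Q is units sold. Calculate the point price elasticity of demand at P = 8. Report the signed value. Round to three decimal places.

At P = 8, Q = 393.555.
dQ/dP = −0.25·2908e^(−0.25P) = −0.25Q = -98.389.
ε = (dQ/dP)(P/Q) = (-98.389)(8/393.555).
|ε| > 1, so demand is elastic at this price.

-2.000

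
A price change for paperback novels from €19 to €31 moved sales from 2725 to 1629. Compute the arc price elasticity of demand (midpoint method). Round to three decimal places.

ΔQ = 1629 − 2725 = -1096; ΔP = 31 − 19 = 12.
Midpoints: P̄ = 25.00, Q̄ = 2177.0.
ε = (ΔQ/ΔP)(P̄/Q̄) = (-1096/12)(25.00/2177.0).

-1.049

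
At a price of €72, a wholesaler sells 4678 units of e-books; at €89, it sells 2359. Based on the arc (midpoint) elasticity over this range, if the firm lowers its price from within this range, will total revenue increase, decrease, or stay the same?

Arc ε = (-2319/17)(80.50/3518.5) ≈ -3.121.
|ε| = 3.12 > 1, so demand is elastic. A price cut therefore raises total revenue.

increase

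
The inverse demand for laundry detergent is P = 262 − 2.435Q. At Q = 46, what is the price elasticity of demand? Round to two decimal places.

At Q = 46, P = 262 − 2.435(46) = 149.99.
dP/dQ = −2.435, so dQ/dP = 1/(−2.435) = -0.411.
ε = (dQ/dP)(P/Q) = (-0.411)(149.99/46).

-1.34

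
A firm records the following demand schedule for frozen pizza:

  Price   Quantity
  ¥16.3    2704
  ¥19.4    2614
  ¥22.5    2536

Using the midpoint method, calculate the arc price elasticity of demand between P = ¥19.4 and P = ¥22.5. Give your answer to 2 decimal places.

At P = 19.4, Q = 2614; at P = 22.5, Q = 2536.
ΔQ = -78, ΔP = 3.1. Midpoints: P̄ = 20.95, Q̄ = 2575.0.
ε = (ΔQ/ΔP)(P̄/Q̄) = (-78/3.1)(20.95/2575.0).

-0.20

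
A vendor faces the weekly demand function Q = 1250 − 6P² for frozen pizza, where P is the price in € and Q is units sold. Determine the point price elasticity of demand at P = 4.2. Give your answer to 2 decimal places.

At P = 4.2, Q = 1144.160.
dQ/dP = −12P = -50.400.
ε = (dQ/dP)(P/Q) = (-50.400)(4.2/1144.160).
|ε| < 1, so demand is inelastic at this price.

-0.19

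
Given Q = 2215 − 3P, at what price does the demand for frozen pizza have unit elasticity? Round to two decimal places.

369.17

For linear demand Q = a − bP, ε = −bP/(a − bP). |ε| = 1 when bP = a − bP, i.e. P = a/(2b).
P = 2215/(2·3) = 2215/6 = 369.1667.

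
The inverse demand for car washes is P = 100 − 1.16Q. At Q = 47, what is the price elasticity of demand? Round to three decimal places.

-0.834

At Q = 47, P = 100 − 1.16(47) = 45.48.
dP/dQ = −1.16, so dQ/dP = 1/(−1.16) = -0.862.
ε = (dQ/dP)(P/Q) = (-0.862)(45.48/47).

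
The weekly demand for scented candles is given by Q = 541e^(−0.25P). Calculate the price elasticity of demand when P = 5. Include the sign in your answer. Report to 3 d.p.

At P = 5, Q = 154.999.
dQ/dP = −0.25·541e^(−0.25P) = −0.25Q = -38.750.
ε = (dQ/dP)(P/Q) = (-38.750)(5/154.999).
|ε| > 1, so demand is elastic at this price.

-1.250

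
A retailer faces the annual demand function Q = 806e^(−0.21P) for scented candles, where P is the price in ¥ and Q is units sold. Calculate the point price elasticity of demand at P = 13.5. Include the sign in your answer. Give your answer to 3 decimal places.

At P = 13.5, Q = 47.327.
dQ/dP = −0.21·806e^(−0.21P) = −0.21Q = -9.939.
ε = (dQ/dP)(P/Q) = (-9.939)(13.5/47.327).
|ε| > 1, so demand is elastic at this price.

-2.835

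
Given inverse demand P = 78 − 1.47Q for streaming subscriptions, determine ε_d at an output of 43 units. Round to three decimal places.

At Q = 43, P = 78 − 1.47(43) = 14.79.
dP/dQ = −1.47, so dQ/dP = 1/(−1.47) = -0.680.
ε = (dQ/dP)(P/Q) = (-0.680)(14.79/43).

-0.234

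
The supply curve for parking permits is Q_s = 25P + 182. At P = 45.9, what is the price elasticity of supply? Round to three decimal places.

At P = 45.9, Q_s = 1329.50.
dQ_s/dP = 25.
ε_s = (dQ_s/dP)(P/Q_s) = (25)(45.9/1329.50).

0.863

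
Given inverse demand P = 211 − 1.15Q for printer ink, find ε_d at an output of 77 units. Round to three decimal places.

-1.383

At Q = 77, P = 211 − 1.15(77) = 122.45.
dP/dQ = −1.15, so dQ/dP = 1/(−1.15) = -0.870.
ε = (dQ/dP)(P/Q) = (-0.870)(122.45/77).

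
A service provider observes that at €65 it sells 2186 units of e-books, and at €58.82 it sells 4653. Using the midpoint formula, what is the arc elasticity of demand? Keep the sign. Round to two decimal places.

ΔQ = 4653 − 2186 = 2467; ΔP = 58.82 − 65 = -6.18.
Midpoints: P̄ = 61.91, Q̄ = 3419.5.
ε = (ΔQ/ΔP)(P̄/Q̄) = (2467/-6.18)(61.91/3419.5).

-7.23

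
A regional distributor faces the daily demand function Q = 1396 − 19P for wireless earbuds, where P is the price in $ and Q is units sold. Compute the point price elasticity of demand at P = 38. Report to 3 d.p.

At P = 38, Q = 674.
dQ/dP = −19.
ε = (dQ/dP)(P/Q) = (-19)(38/674).

-1.071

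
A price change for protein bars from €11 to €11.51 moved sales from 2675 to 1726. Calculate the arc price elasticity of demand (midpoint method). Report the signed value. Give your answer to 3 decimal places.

ΔQ = 1726 − 2675 = -949; ΔP = 11.51 − 11 = 0.51.
Midpoints: P̄ = 11.25, Q̄ = 2200.5.
ε = (ΔQ/ΔP)(P̄/Q̄) = (-949/0.51)(11.25/2200.5).

-9.517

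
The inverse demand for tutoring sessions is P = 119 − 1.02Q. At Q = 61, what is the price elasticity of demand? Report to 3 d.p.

-0.913

At Q = 61, P = 119 − 1.02(61) = 56.78.
dP/dQ = −1.02, so dQ/dP = 1/(−1.02) = -0.980.
ε = (dQ/dP)(P/Q) = (-0.980)(56.78/61).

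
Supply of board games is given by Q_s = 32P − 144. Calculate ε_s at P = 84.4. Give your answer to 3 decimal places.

1.056

At P = 84.4, Q_s = 2556.80.
dQ_s/dP = 32.
ε_s = (dQ_s/dP)(P/Q_s) = (32)(84.4/2556.80).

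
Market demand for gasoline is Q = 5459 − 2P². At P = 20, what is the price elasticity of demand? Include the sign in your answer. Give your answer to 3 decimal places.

At P = 20, Q = 4659.
dQ/dP = −4P = -80.
ε = (dQ/dP)(P/Q) = (-80)(20/4659).

-0.343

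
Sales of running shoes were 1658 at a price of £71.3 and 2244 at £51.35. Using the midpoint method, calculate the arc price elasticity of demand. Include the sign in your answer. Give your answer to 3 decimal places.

-0.923

ΔQ = 2244 − 1658 = 586; ΔP = 51.35 − 71.3 = -19.95.
Midpoints: P̄ = 61.33, Q̄ = 1951.0.
ε = (ΔQ/ΔP)(P̄/Q̄) = (586/-19.95)(61.33/1951.0).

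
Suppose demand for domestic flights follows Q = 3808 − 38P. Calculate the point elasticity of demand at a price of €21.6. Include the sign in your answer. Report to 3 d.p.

-0.275

At P = 21.6, Q = 2987.200.
dQ/dP = −38.
ε = (dQ/dP)(P/Q) = (-38)(21.6/2987.200).
|ε| < 1, so demand is inelastic at this price.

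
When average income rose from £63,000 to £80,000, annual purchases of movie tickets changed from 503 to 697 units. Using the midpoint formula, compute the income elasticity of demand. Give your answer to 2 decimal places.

ΔQ = 194, ΔI = 17000. Midpoints: Ī = 71,500, Q̄ = 600.0.
ε_I = (ΔQ/ΔI)(Ī/Q̄) = (194/17000)(71500/600.0).

1.36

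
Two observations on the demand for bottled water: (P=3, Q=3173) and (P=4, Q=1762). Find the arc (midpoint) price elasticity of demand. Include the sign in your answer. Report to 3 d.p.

-2.001

ΔQ = 1762 − 3173 = -1411; ΔP = 4 − 3 = 1.
Midpoints: P̄ = 3.50, Q̄ = 2467.5.
ε = (ΔQ/ΔP)(P̄/Q̄) = (-1411/1)(3.50/2467.5).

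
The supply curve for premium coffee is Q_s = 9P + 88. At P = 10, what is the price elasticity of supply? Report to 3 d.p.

0.506

At P = 10, Q_s = 178.
dQ_s/dP = 9.
ε_s = (dQ_s/dP)(P/Q_s) = (9)(10/178).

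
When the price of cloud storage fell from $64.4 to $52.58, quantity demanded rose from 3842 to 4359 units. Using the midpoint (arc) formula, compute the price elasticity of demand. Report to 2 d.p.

-0.62

ΔQ = 4359 − 3842 = 517; ΔP = 52.58 − 64.4 = -11.82.
Midpoints: P̄ = 58.49, Q̄ = 4100.5.
ε = (ΔQ/ΔP)(P̄/Q̄) = (517/-11.82)(58.49/4100.5).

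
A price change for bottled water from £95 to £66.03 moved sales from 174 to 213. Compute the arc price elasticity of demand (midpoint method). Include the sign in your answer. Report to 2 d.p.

-0.56

ΔQ = 213 − 174 = 39; ΔP = 66.03 − 95 = -28.97.
Midpoints: P̄ = 80.52, Q̄ = 193.5.
ε = (ΔQ/ΔP)(P̄/Q̄) = (39/-28.97)(80.52/193.5).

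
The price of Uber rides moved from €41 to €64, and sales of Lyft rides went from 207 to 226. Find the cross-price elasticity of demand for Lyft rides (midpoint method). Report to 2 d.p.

0.20

ΔQ_x = 226 − 207 = 19; ΔP_y = 64 − 41 = 23.
Midpoints: P̄_y = 52.50, Q̄_x = 216.5.
ε_xy = (ΔQ_x/ΔP_y)(P̄_y/Q̄_x) = (19/23)(52.50/216.5).
ε_xy > 0, so the goods are substitutes.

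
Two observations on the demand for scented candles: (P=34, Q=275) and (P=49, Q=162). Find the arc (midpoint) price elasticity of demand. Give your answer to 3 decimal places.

-1.431

ΔQ = 162 − 275 = -113; ΔP = 49 − 34 = 15.
Midpoints: P̄ = 41.50, Q̄ = 218.5.
ε = (ΔQ/ΔP)(P̄/Q̄) = (-113/15)(41.50/218.5).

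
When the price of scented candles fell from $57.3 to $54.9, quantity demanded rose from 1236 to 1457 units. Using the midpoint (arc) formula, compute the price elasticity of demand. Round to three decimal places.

-3.837

ΔQ = 1457 − 1236 = 221; ΔP = 54.9 − 57.3 = -2.4.
Midpoints: P̄ = 56.10, Q̄ = 1346.5.
ε = (ΔQ/ΔP)(P̄/Q̄) = (221/-2.4)(56.10/1346.5).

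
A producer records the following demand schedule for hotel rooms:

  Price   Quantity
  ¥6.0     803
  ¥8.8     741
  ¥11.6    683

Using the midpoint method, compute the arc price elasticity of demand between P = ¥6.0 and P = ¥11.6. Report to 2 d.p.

At P = 6.0, Q = 803; at P = 11.6, Q = 683.
ΔQ = -120, ΔP = 5.6. Midpoints: P̄ = 8.80, Q̄ = 743.0.
ε = (ΔQ/ΔP)(P̄/Q̄) = (-120/5.6)(8.80/743.0).

-0.25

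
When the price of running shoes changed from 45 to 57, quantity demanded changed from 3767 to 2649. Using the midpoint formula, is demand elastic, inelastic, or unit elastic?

elastic

Arc ε ≈ -1.481.
|ε| = 1.48 > 1.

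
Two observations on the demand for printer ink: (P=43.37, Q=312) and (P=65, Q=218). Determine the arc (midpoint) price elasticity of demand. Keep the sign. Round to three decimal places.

-0.889

ΔQ = 218 − 312 = -94; ΔP = 65 − 43.37 = 21.63.
Midpoints: P̄ = 54.19, Q̄ = 265.0.
ε = (ΔQ/ΔP)(P̄/Q̄) = (-94/21.63)(54.19/265.0).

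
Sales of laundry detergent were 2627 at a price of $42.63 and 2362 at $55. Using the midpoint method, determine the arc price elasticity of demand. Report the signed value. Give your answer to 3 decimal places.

ΔQ = 2362 − 2627 = -265; ΔP = 55 − 42.63 = 12.37.
Midpoints: P̄ = 48.81, Q̄ = 2494.5.
ε = (ΔQ/ΔP)(P̄/Q̄) = (-265/12.37)(48.81/2494.5).

-0.419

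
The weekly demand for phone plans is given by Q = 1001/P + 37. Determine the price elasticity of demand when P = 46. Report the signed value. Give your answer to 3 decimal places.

-0.370

At P = 46, Q = 58.761.
dQ/dP = −1001/P² = -0.473.
ε = (dQ/dP)(P/Q) = (-0.473)(46/58.761).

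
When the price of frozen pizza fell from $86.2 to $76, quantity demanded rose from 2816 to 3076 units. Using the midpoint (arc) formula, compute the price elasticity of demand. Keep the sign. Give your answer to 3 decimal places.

-0.702

ΔQ = 3076 − 2816 = 260; ΔP = 76 − 86.2 = -10.2.
Midpoints: P̄ = 81.10, Q̄ = 2946.0.
ε = (ΔQ/ΔP)(P̄/Q̄) = (260/-10.2)(81.10/2946.0).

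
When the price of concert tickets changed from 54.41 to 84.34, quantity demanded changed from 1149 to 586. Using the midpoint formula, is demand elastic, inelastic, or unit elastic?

Arc ε ≈ -1.504.
|ε| = 1.50 > 1.

elastic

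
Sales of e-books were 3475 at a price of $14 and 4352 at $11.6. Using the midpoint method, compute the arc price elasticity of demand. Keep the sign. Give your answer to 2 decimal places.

ΔQ = 4352 − 3475 = 877; ΔP = 11.6 − 14 = -2.4.
Midpoints: P̄ = 12.80, Q̄ = 3913.5.
ε = (ΔQ/ΔP)(P̄/Q̄) = (877/-2.4)(12.80/3913.5).

-1.20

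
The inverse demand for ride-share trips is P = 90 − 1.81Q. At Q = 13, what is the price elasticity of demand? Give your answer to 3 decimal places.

-2.825

At Q = 13, P = 90 − 1.81(13) = 66.47.
dP/dQ = −1.81, so dQ/dP = 1/(−1.81) = -0.552.
ε = (dQ/dP)(P/Q) = (-0.552)(66.47/13).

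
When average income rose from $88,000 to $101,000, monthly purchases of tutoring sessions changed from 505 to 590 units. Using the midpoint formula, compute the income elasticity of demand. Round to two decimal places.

1.13

ΔQ = 85, ΔI = 13000. Midpoints: Ī = 94,500, Q̄ = 547.5.
ε_I = (ΔQ/ΔI)(Ī/Q̄) = (85/13000)(94500/547.5).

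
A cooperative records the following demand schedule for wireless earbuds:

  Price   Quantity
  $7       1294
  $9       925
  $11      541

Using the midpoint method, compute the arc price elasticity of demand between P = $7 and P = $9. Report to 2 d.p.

At P = 7, Q = 1294; at P = 9, Q = 925.
ΔQ = -369, ΔP = 2. Midpoints: P̄ = 8.00, Q̄ = 1109.5.
ε = (ΔQ/ΔP)(P̄/Q̄) = (-369/2)(8.00/1109.5).

-1.33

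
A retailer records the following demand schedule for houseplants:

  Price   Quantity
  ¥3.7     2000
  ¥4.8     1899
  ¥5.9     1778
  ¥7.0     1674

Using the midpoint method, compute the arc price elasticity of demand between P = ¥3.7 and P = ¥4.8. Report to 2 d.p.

-0.20

At P = 3.7, Q = 2000; at P = 4.8, Q = 1899.
ΔQ = -101, ΔP = 1.1. Midpoints: P̄ = 4.25, Q̄ = 1949.5.
ε = (ΔQ/ΔP)(P̄/Q̄) = (-101/1.1)(4.25/1949.5).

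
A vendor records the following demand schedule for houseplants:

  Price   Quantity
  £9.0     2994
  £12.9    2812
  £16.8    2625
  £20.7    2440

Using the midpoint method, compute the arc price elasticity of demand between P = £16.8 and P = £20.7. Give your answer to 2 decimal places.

At P = 16.8, Q = 2625; at P = 20.7, Q = 2440.
ΔQ = -185, ΔP = 3.9. Midpoints: P̄ = 18.75, Q̄ = 2532.5.
ε = (ΔQ/ΔP)(P̄/Q̄) = (-185/3.9)(18.75/2532.5).

-0.35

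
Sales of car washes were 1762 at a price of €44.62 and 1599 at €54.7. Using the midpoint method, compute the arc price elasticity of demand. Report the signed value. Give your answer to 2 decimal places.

-0.48

ΔQ = 1599 − 1762 = -163; ΔP = 54.7 − 44.62 = 10.08.
Midpoints: P̄ = 49.66, Q̄ = 1680.5.
ε = (ΔQ/ΔP)(P̄/Q̄) = (-163/10.08)(49.66/1680.5).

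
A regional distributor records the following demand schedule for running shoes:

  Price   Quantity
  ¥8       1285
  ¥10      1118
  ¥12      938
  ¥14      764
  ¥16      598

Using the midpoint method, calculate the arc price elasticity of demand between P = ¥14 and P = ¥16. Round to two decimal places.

-1.83

At P = 14, Q = 764; at P = 16, Q = 598.
ΔQ = -166, ΔP = 2. Midpoints: P̄ = 15.00, Q̄ = 681.0.
ε = (ΔQ/ΔP)(P̄/Q̄) = (-166/2)(15.00/681.0).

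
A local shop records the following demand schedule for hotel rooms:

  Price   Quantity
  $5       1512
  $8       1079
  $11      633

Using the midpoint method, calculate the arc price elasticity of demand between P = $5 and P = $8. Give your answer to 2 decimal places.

At P = 5, Q = 1512; at P = 8, Q = 1079.
ΔQ = -433, ΔP = 3. Midpoints: P̄ = 6.50, Q̄ = 1295.5.
ε = (ΔQ/ΔP)(P̄/Q̄) = (-433/3)(6.50/1295.5).

-0.72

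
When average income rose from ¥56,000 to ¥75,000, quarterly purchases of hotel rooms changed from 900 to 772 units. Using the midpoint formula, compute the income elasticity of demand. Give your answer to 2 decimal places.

-0.53

ΔQ = -128, ΔI = 19000. Midpoints: Ī = 65,500, Q̄ = 836.0.
ε_I = (ΔQ/ΔI)(Ī/Q̄) = (-128/19000)(65500/836.0).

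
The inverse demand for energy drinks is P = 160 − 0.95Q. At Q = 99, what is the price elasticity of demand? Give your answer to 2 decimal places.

At Q = 99, P = 160 − 0.95(99) = 65.95.
dP/dQ = −0.95, so dQ/dP = 1/(−0.95) = -1.053.
ε = (dQ/dP)(P/Q) = (-1.053)(65.95/99).

-0.70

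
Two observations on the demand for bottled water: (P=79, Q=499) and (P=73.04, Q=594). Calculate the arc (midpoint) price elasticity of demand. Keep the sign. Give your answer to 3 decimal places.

ΔQ = 594 − 499 = 95; ΔP = 73.04 − 79 = -5.96.
Midpoints: P̄ = 76.02, Q̄ = 546.5.
ε = (ΔQ/ΔP)(P̄/Q̄) = (95/-5.96)(76.02/546.5).

-2.217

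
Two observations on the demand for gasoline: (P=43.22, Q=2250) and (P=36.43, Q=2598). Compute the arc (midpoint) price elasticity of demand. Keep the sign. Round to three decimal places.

-0.842

ΔQ = 2598 − 2250 = 348; ΔP = 36.43 − 43.22 = -6.79.
Midpoints: P̄ = 39.83, Q̄ = 2424.0.
ε = (ΔQ/ΔP)(P̄/Q̄) = (348/-6.79)(39.83/2424.0).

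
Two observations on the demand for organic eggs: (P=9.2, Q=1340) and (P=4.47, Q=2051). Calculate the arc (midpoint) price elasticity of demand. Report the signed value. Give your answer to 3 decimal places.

-0.606

ΔQ = 2051 − 1340 = 711; ΔP = 4.47 − 9.2 = -4.73.
Midpoints: P̄ = 6.83, Q̄ = 1695.5.
ε = (ΔQ/ΔP)(P̄/Q̄) = (711/-4.73)(6.83/1695.5).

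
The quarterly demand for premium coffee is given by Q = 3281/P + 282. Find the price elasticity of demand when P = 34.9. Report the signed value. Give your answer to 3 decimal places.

At P = 34.9, Q = 376.011.
dQ/dP = −3281/P² = -2.694.
ε = (dQ/dP)(P/Q) = (-2.694)(34.9/376.011).

-0.250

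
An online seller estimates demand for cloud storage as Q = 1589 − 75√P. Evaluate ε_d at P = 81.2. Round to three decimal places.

-0.370

At P = 81.2, Q = 913.167.
dQ/dP = −75/(2√P) = -4.162.
ε = (dQ/dP)(P/Q) = (-4.162)(81.2/913.167).
|ε| < 1, so demand is inelastic at this price.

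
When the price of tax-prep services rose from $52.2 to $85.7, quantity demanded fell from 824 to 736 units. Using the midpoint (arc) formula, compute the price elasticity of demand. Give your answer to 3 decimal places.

-0.232

ΔQ = 736 − 824 = -88; ΔP = 85.7 − 52.2 = 33.5.
Midpoints: P̄ = 68.95, Q̄ = 780.0.
ε = (ΔQ/ΔP)(P̄/Q̄) = (-88/33.5)(68.95/780.0).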